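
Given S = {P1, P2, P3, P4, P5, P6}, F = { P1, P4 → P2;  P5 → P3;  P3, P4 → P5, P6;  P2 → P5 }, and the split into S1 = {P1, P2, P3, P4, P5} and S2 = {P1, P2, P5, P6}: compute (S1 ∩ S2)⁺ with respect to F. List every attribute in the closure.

P1, P2, P3, P5

S1 ∩ S2 = {P1, P2, P5}.
P5 → P3 applies, adding P3
Closure: {P1, P2, P3, P5}.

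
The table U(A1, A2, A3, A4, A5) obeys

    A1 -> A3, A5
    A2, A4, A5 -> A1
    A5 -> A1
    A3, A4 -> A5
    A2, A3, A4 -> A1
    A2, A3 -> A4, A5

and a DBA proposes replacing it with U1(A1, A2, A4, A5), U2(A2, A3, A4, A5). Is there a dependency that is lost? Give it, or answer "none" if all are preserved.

A1 → A3, A5: restricted closure across fragments reaches A3, A5.
A2, A4, A5 → A1 lies within U1.
A5 → A1 lies within U1.
A3, A4 → A5 lies within U2.
A2, A3, A4 → A1: restricted closure across fragments reaches A1.
A2, A3 → A4, A5 lies within U2.
Every dependency is enforceable on the fragments, so the decomposition is dependency-preserving.

none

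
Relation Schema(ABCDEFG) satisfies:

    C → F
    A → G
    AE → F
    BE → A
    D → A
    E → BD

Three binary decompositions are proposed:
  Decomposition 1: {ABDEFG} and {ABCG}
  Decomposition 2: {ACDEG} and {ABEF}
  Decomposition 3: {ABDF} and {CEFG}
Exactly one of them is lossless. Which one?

Decomposition 1: common = {ABG}, closure = {ABG} → lossy.
Decomposition 2: common = {AE}, closure = {ABDEFG} → lossless.
Decomposition 3: common = {F}, closure = {F} → lossy.

Decomposition 2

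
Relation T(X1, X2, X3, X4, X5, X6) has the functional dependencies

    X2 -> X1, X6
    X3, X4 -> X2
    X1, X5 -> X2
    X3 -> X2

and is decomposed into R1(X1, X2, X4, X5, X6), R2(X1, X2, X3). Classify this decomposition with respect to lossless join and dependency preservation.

Lossless test: (X1, X2)⁺ = {X1, X2, X6}, which is a superkey of neither fragment — lossy.
Dependency preservation: X3, X4 → X2 is not contained in any single fragment, but the restricted closure of its left-hand side across the fragments still reaches the right-hand side; the remaining FDs each lie inside some fragment. All dependencies are preserved.

lossy but dependency-preserving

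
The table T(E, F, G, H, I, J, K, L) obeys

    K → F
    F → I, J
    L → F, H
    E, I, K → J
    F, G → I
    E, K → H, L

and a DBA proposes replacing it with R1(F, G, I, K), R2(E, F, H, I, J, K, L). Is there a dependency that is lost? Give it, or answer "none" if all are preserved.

none

K → F lies within R1.
F → I, J lies within R2.
L → F, H lies within R2.
E, I, K → J lies within R2.
F, G → I lies within R1.
E, K → H, L lies within R2.
Every dependency is enforceable on the fragments, so the decomposition is dependency-preserving.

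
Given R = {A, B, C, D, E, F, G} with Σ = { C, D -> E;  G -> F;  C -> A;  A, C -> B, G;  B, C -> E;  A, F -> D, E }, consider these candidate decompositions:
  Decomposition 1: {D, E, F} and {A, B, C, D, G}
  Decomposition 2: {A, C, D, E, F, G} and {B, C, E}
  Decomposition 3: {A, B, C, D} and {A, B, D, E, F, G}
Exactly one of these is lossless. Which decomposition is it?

Decomposition 2

Decomposition 1: common = {D}, closure = {D} → lossy.
Decomposition 2: common = {C, E}, closure = {A, B, C, D, E, F, G} → lossless.
Decomposition 3: common = {A, B, D}, closure = {A, B, D} → lossy.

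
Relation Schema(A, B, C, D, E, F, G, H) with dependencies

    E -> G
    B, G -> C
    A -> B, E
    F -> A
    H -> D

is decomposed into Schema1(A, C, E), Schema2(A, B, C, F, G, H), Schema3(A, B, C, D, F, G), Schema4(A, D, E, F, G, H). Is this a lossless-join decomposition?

Chase test. Columns are A, B, C, D, E, F, G, H; row i has aⱼ where attribute j ∈ Schemai, else bᵢⱼ.
Initial tableau (one row per fragment):
  row 1: a1 b12 a3 b14 a5 b16 b17 b18
  row 2: a1 a2 a3 b24 b25 a6 a7 a8
  row 3: a1 a2 a3 a4 b35 a6 a7 b38
  row 4: a1 b42 b43 a4 a5 a6 a7 a8
Rows 1 and 4 agree on E; apply E→G and equate their G entries.
Rows 1 and 2 agree on A; apply A→B, E and equate their B, E entries.
Rows 1 and 3 agree on A; apply A→B, E and equate their B, E entries.
Rows 1 and 4 agree on A; apply A→B, E and equate their B, E entries.
Rows 2 and 4 agree on H; apply H→D and equate their D entries.
Rows 1 and 4 agree on B, G; apply B, G→C and equate their C entries.
Row 2 is now all distinguished symbols — the join is lossless.

Yes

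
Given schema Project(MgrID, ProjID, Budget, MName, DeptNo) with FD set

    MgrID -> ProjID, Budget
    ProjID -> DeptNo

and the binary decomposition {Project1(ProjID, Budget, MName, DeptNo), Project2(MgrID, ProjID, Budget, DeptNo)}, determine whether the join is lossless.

Common attributes: Project1 ∩ Project2 = {ProjID, Budget, DeptNo}.
No dependency enlarges {ProjID, Budget, DeptNo}, so (ProjID, Budget, DeptNo)⁺ = {ProjID, Budget, DeptNo}.
The closure contains neither all of Project1 = {ProjID, Budget, MName, DeptNo} nor all of Project2 = {MgrID, ProjID, Budget, DeptNo}, so the common attributes are not a superkey of either fragment. The join is lossy.

No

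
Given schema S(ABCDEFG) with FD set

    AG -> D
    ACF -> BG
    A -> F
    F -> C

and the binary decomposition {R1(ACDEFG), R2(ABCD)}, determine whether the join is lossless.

Common attributes: R1 ∩ R2 = {ACD}.
Closure of {ACD}: A → F applies, adding F; ACF → BG applies, adding BG. So (ACD)⁺ = {ABCDFG}.
This closure contains every attribute of R2, so R1 ∩ R2 → R2. The join is lossless.

Yes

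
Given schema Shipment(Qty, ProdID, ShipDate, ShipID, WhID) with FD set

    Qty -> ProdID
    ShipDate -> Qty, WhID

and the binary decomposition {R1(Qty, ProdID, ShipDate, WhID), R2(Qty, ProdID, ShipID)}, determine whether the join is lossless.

No

Common attributes: R1 ∩ R2 = {Qty, ProdID}.
No dependency enlarges {Qty, ProdID}, so (Qty, ProdID)⁺ = {Qty, ProdID}.
The closure contains neither all of R1 = {Qty, ProdID, ShipDate, WhID} nor all of R2 = {Qty, ProdID, ShipID}, so the common attributes are not a superkey of either fragment. The join is lossy.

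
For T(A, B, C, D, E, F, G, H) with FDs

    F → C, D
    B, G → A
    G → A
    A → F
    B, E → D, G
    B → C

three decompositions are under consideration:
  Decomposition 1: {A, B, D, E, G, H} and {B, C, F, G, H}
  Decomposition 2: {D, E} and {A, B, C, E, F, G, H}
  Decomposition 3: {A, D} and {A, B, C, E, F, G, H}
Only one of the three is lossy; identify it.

Decomposition 2

Decomposition 1: common = {B, G, H}, closure = {A, B, C, D, F, G, H} → lossless.
Decomposition 2: common = {E}, closure = {E} → lossy.
Decomposition 3: common = {A}, closure = {A, C, D, F} → lossless.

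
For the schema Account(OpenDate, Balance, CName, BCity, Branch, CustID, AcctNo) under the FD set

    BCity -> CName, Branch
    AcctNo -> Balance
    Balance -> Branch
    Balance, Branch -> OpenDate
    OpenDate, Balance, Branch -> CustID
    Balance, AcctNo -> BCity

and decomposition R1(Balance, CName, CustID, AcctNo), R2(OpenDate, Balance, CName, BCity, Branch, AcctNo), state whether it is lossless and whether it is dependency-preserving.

lossless and dependency-preserving

Lossless test: (Balance, CName, AcctNo)⁺ = {OpenDate, Balance, CName, BCity, Branch, CustID, AcctNo}, which contains all of one fragment — lossless.
Dependency preservation: OpenDate, Balance, Branch → CustID is not contained in any single fragment, but the restricted closure of its left-hand side across the fragments still reaches the right-hand side; the remaining FDs each lie inside some fragment. All dependencies are preserved.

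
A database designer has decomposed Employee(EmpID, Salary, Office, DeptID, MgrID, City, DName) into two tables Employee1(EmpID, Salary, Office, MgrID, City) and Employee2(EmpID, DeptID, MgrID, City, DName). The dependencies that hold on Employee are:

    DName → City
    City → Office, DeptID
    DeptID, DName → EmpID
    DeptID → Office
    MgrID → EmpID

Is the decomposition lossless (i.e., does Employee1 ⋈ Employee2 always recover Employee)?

Common attributes: Employee1 ∩ Employee2 = {EmpID, MgrID, City}.
Closure of {EmpID, MgrID, City}: City → Office, DeptID applies, adding Office, DeptID. So (EmpID, MgrID, City)⁺ = {EmpID, Office, DeptID, MgrID, City}.
The closure contains neither all of Employee1 = {EmpID, Salary, Office, MgrID, City} nor all of Employee2 = {EmpID, DeptID, MgrID, City, DName}, so the common attributes are not a superkey of either fragment. The join is lossy.

No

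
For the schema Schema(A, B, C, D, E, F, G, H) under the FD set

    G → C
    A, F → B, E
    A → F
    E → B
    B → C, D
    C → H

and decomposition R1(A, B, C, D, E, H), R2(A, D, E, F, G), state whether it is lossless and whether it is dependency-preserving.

Lossless test: (A, D, E)⁺ = {A, B, C, D, E, F, H}, which contains all of one fragment — lossless.
Dependency preservation: the restricted closure of {G} across the fragments never reaches {C}, so G → C cannot be enforced without a join — not preserved.

lossless but not dependency-preserving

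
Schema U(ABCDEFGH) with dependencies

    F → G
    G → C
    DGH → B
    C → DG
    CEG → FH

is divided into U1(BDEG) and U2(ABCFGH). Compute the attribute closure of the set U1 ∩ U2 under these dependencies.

U1 ∩ U2 = {BG}.
G → C applies, adding C
C → DG applies, adding D
Closure: {BCDG}.

BCDG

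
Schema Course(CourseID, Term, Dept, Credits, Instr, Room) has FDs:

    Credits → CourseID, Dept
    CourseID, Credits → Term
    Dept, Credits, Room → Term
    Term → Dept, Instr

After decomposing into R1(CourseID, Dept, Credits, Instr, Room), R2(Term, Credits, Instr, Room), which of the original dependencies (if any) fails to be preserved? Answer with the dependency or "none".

Term → Dept, Instr

Check Term → Dept, Instr: no single fragment contains all of {Term, Dept, Instr}, and the restricted closure of {Term} across the fragments never reaches {Dept, Instr}.
Credits → CourseID, Dept is preserved.
CourseID, Credits → Term is preserved.
Dept, Credits, Room → Term is preserved.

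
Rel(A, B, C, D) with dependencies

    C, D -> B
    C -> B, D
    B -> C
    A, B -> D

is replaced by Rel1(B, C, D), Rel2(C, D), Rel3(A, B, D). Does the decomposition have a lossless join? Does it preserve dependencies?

Lossless test (chase): Rows 1 and 2 agree on C, D; apply C, D→B and equate their B entries. Rows 1 and 3 agree on B; apply B→C and equate their C entries. Row 3 is now all distinguished symbols — the join is lossless.
Dependency preservation: every FD's attributes lie within a single fragment, so each can be enforced locally — preserved.

lossless and dependency-preserving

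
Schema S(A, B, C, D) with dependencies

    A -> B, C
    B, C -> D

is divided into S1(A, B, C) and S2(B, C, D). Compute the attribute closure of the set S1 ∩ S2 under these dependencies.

S1 ∩ S2 = {B, C}.
B, C → D applies, adding D
Closure: {B, C, D}.

B, C, D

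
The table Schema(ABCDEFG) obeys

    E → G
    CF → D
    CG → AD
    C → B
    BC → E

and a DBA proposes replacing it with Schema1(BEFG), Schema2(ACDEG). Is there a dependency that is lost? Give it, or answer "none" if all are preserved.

C → B

Check C → B: no single fragment contains all of {BC}, and the restricted closure of {C} across the fragments never reaches {B}.
E → G is preserved.
CF → D is preserved.
CG → AD is preserved.
BC → E is preserved.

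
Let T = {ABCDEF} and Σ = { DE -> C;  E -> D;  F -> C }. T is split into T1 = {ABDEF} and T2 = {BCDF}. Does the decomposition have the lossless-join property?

Common attributes: T1 ∩ T2 = {BDF}.
Closure of {BDF}: F → C applies, adding C. So (BDF)⁺ = {BCDF}.
This closure contains every attribute of T2, so T1 ∩ T2 → T2. The join is lossless.

Yes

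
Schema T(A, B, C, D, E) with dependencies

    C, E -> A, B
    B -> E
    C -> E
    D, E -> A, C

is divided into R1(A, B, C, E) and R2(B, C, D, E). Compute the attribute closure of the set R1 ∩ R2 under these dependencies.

R1 ∩ R2 = {B, C, E}.
C, E → A, B applies, adding A
Closure: {A, B, C, E}.

A, B, C, E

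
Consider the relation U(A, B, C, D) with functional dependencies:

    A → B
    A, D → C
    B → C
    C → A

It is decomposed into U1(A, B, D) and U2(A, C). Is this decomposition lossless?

Common attributes: U1 ∩ U2 = {A}.
Closure of {A}: A → B applies, adding B; B → C applies, adding C. So (A)⁺ = {A, B, C}.
This closure contains every attribute of U2, so U1 ∩ U2 → U2. The join is lossless.

Yes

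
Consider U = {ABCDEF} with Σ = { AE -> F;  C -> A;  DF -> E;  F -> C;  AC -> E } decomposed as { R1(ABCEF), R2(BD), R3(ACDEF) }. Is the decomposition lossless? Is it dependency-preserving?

Lossless test (chase): applying each FD to every pair of rows produces no changes in the tableau, so no row becomes fully distinguished — the join is lossy.
Dependency preservation: every FD's attributes lie within a single fragment, so each can be enforced locally — preserved.

lossy but dependency-preserving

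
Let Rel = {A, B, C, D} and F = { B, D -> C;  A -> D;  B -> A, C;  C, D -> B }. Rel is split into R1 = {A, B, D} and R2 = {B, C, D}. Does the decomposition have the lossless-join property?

Yes

Common attributes: R1 ∩ R2 = {B, D}.
Closure of {B, D}: B, D → C applies, adding C; B → A, C applies, adding A. So (B, D)⁺ = {A, B, C, D}.
This closure contains every attribute of R1, so R1 ∩ R2 → R1. The join is lossless.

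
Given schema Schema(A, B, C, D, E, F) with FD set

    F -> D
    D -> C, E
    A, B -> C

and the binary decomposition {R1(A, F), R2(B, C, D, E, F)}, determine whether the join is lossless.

Common attributes: R1 ∩ R2 = {F}.
Closure of {F}: F → D applies, adding D; D → C, E applies, adding C, E. So (F)⁺ = {C, D, E, F}.
The closure contains neither all of R1 = {A, F} nor all of R2 = {B, C, D, E, F}, so the common attributes are not a superkey of either fragment. The join is lossy.

No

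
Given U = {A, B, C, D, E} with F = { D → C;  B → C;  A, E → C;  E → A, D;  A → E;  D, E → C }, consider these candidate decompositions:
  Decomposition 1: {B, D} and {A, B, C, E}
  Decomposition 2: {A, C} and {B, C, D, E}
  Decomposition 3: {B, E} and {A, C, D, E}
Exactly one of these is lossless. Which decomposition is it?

Decomposition 1: common = {B}, closure = {B, C} → lossy.
Decomposition 2: common = {C}, closure = {C} → lossy.
Decomposition 3: common = {E}, closure = {A, C, D, E} → lossless.

Decomposition 3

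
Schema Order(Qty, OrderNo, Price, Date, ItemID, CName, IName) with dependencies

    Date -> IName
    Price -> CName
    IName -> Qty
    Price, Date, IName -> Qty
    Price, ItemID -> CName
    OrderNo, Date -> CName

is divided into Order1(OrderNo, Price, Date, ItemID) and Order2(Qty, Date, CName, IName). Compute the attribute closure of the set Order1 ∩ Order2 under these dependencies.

Qty, Date, IName

Order1 ∩ Order2 = {Date}.
Date → IName applies, adding IName
IName → Qty applies, adding Qty
Closure: {Qty, Date, IName}.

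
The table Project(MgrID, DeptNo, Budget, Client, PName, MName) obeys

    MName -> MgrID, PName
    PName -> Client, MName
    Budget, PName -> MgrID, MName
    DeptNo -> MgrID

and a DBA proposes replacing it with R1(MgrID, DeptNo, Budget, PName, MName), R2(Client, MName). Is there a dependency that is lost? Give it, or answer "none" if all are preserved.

MName → MgrID, PName lies within R1.
PName → Client, MName: restricted closure across fragments reaches Client, MName.
Budget, PName → MgrID, MName lies within R1.
DeptNo → MgrID lies within R1.
Every dependency is enforceable on the fragments, so the decomposition is dependency-preserving.

none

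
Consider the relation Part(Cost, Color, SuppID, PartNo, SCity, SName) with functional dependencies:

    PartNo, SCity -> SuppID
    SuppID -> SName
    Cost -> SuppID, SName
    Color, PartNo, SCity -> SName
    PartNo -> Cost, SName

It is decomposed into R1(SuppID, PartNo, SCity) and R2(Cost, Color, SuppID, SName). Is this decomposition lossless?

Common attributes: R1 ∩ R2 = {SuppID}.
Closure of {SuppID}: SuppID → SName applies, adding SName. So (SuppID)⁺ = {SuppID, SName}.
The closure contains neither all of R1 = {SuppID, PartNo, SCity} nor all of R2 = {Cost, Color, SuppID, SName}, so the common attributes are not a superkey of either fragment. The join is lossy.

No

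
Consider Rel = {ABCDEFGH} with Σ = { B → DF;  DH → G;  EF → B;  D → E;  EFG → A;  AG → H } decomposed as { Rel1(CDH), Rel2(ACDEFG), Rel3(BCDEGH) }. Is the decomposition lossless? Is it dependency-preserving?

Lossless test (chase): Rows 1 and 3 agree on DH; apply DH→G and equate their G entries. Rows 1 and 2 agree on D; apply D→E and equate their E entries. No row becomes fully distinguished — the join is lossy.
Dependency preservation: the restricted closure of {B} across the fragments never reaches {DF}, so B → DF cannot be enforced without a join — not preserved.

lossy and not dependency-preserving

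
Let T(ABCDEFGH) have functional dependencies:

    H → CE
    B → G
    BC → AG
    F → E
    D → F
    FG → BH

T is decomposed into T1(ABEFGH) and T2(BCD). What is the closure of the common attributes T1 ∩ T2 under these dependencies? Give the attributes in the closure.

T1 ∩ T2 = {B}.
B → G applies, adding G
Closure: {BG}.

BG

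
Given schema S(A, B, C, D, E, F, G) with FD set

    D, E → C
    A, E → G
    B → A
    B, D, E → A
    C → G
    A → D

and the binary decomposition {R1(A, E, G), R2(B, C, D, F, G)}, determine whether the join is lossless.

Common attributes: R1 ∩ R2 = {G}.
No dependency enlarges {G}, so (G)⁺ = {G}.
The closure contains neither all of R1 = {A, E, G} nor all of R2 = {B, C, D, F, G}, so the common attributes are not a superkey of either fragment. The join is lossy.

No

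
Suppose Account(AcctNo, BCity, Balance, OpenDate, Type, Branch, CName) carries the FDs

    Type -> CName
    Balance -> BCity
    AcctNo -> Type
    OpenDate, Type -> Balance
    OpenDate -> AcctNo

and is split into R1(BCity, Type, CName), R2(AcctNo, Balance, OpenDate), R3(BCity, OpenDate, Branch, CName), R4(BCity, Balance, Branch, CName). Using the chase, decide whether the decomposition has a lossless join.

Chase test. Columns are AcctNo, BCity, Balance, OpenDate, Type, Branch, CName; row i has aⱼ where attribute j ∈ Ri, else bᵢⱼ.
Initial tableau (one row per fragment):
  row 1: b11 a2 b13 b14 a5 b16 a7
  row 2: a1 b22 a3 a4 b25 b26 b27
  row 3: b31 a2 b33 a4 b35 a6 a7
  row 4: b41 a2 a3 b44 b45 a6 a7
Rows 2 and 4 agree on Balance; apply Balance→BCity and equate their BCity entries.
Rows 2 and 3 agree on OpenDate; apply OpenDate→AcctNo and equate their AcctNo entries.
Rows 2 and 3 agree on AcctNo; apply AcctNo→Type and equate their Type entries.
Rows 2 and 3 agree on OpenDate, Type; apply OpenDate, Type→Balance and equate their Balance entries.
Rows 2 and 3 agree on Type; apply Type→CName and equate their CName entries.
No row becomes fully distinguished — the join is lossy.

No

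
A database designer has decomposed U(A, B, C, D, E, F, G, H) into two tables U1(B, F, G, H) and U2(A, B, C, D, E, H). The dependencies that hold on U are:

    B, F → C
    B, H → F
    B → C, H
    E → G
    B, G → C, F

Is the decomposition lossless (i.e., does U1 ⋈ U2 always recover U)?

Common attributes: U1 ∩ U2 = {B, H}.
Closure of {B, H}: B, H → F applies, adding F; B → C, H applies, adding C. So (B, H)⁺ = {B, C, F, H}.
The closure contains neither all of U1 = {B, F, G, H} nor all of U2 = {A, B, C, D, E, H}, so the common attributes are not a superkey of either fragment. The join is lossy.

No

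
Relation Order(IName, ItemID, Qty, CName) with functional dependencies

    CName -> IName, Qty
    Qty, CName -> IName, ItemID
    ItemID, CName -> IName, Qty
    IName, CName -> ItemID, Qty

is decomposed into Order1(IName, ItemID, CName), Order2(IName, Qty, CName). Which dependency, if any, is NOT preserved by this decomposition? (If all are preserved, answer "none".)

CName → IName, Qty lies within Order2.
Qty, CName → IName, ItemID: restricted closure across fragments reaches IName, ItemID.
ItemID, CName → IName, Qty: restricted closure across fragments reaches IName, Qty.
IName, CName → ItemID, Qty: restricted closure across fragments reaches ItemID, Qty.
Every dependency is enforceable on the fragments, so the decomposition is dependency-preserving.

none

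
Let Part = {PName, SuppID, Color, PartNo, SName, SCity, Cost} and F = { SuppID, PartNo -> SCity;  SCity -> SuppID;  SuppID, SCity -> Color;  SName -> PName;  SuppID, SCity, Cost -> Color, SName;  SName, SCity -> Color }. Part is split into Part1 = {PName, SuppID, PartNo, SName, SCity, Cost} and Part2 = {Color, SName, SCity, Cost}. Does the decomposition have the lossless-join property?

Common attributes: Part1 ∩ Part2 = {SName, SCity, Cost}.
Closure of {SName, SCity, Cost}: SCity → SuppID applies, adding SuppID; SuppID, SCity → Color applies, adding Color; SName → PName applies, adding PName. So (SName, SCity, Cost)⁺ = {PName, SuppID, Color, SName, SCity, Cost}.
This closure contains every attribute of Part2, so Part1 ∩ Part2 → Part2. The join is lossless.

Yes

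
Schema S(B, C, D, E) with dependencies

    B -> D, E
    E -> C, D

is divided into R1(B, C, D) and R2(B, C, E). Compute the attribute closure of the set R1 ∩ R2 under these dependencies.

R1 ∩ R2 = {B, C}.
B → D, E applies, adding D, E
Closure: {B, C, D, E}.

B, C, D, E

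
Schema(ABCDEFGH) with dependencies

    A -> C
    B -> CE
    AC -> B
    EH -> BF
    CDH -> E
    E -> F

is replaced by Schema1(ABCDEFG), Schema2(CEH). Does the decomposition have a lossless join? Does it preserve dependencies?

Lossless test: (CE)⁺ = {CEF}, which is a superkey of neither fragment — lossy.
Dependency preservation: the restricted closure of {EH} across the fragments never reaches {BF}, so EH → BF cannot be enforced without a join — not preserved.

lossy and not dependency-preserving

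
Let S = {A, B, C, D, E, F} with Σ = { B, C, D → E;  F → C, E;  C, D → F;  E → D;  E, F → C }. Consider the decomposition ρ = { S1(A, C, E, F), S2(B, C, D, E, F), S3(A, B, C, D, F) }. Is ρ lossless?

Yes

Chase test. Columns are A, B, C, D, E, F; row i has aⱼ where attribute j ∈ Si, else bᵢⱼ.
Initial tableau (one row per fragment):
  row 1: a1 b12 a3 b14 a5 a6
  row 2: b21 a2 a3 a4 a5 a6
  row 3: a1 a2 a3 a4 b35 a6
Rows 2 and 3 agree on B, C, D; apply B, C, D→E and equate their E entries.
Rows 1 and 2 agree on E; apply E→D and equate their D entries.
Row 3 is now all distinguished symbols — the join is lossless.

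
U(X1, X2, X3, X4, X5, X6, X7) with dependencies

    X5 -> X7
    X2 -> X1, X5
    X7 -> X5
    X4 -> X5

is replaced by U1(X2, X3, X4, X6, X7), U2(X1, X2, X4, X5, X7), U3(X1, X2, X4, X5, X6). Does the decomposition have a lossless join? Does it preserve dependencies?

lossless and dependency-preserving

Lossless test (chase): Rows 2 and 3 agree on X5; apply X5→X7 and equate their X7 entries. Rows 1 and 2 agree on X2; apply X2→X1, X5 and equate their X1, X5 entries. Row 1 is now all distinguished symbols — the join is lossless.
Dependency preservation: every FD's attributes lie within a single fragment, so each can be enforced locally — preserved.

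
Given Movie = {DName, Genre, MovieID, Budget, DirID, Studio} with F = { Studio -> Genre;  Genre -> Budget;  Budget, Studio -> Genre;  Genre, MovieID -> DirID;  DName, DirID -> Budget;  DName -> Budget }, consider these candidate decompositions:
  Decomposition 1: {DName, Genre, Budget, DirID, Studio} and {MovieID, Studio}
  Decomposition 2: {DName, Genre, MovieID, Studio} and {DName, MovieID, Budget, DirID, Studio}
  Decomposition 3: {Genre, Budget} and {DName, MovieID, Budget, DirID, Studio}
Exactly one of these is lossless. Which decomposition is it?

Decomposition 2

Decomposition 1: common = {Studio}, closure = {Genre, Budget, Studio} → lossy.
Decomposition 2: common = {DName, MovieID, Studio}, closure = {DName, Genre, MovieID, Budget, DirID, Studio} → lossless.
Decomposition 3: common = {Budget}, closure = {Budget} → lossy.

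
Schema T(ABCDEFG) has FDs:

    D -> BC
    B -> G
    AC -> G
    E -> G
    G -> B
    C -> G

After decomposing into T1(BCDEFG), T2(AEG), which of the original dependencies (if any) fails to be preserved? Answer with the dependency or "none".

D → BC lies within T1.
B → G lies within T1.
AC → G: restricted closure across fragments reaches G.
E → G lies within T1.
G → B lies within T1.
C → G lies within T1.
Every dependency is enforceable on the fragments, so the decomposition is dependency-preserving.

none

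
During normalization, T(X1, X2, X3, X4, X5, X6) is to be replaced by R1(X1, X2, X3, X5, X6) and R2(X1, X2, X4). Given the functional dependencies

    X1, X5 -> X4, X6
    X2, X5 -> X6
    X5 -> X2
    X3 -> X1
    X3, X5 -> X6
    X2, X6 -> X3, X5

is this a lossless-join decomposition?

No

Common attributes: R1 ∩ R2 = {X1, X2}.
No dependency enlarges {X1, X2}, so (X1, X2)⁺ = {X1, X2}.
The closure contains neither all of R1 = {X1, X2, X3, X5, X6} nor all of R2 = {X1, X2, X4}, so the common attributes are not a superkey of either fragment. The join is lossy.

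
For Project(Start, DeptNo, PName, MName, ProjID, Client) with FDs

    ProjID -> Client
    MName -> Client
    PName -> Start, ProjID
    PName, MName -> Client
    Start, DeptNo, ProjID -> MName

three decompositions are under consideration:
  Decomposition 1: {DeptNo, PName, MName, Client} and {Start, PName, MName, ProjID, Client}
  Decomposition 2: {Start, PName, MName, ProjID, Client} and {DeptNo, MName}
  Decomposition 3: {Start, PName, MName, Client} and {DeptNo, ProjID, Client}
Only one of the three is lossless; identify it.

Decomposition 1

Decomposition 1: common = {PName, MName, Client}, closure = {Start, PName, MName, ProjID, Client} → lossless.
Decomposition 2: common = {MName}, closure = {MName, Client} → lossy.
Decomposition 3: common = {Client}, closure = {Client} → lossy.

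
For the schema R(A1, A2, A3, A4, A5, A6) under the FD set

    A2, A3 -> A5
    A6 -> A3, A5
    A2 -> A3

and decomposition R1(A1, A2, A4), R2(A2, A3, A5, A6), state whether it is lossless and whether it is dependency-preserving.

lossy but dependency-preserving

Lossless test: (A2)⁺ = {A2, A3, A5}, which is a superkey of neither fragment — lossy.
Dependency preservation: every FD's attributes lie within a single fragment, so each can be enforced locally — preserved.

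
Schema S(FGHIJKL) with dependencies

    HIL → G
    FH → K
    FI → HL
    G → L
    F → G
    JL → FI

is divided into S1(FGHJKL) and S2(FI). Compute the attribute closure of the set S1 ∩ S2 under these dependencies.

S1 ∩ S2 = {F}.
F → G applies, adding G
G → L applies, adding L
Closure: {FGL}.

FGL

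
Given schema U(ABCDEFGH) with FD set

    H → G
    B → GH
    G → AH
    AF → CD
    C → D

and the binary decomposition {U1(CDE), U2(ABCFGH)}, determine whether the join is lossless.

No

Common attributes: U1 ∩ U2 = {C}.
Closure of {C}: C → D applies, adding D. So (C)⁺ = {CD}.
The closure contains neither all of U1 = {CDE} nor all of U2 = {ABCFGH}, so the common attributes are not a superkey of either fragment. The join is lossy.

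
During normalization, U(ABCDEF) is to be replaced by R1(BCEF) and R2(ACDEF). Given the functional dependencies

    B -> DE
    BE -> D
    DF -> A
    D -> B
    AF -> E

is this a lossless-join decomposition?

No

Common attributes: R1 ∩ R2 = {CEF}.
No dependency enlarges {CEF}, so (CEF)⁺ = {CEF}.
The closure contains neither all of R1 = {BCEF} nor all of R2 = {ACDEF}, so the common attributes are not a superkey of either fragment. The join is lossy.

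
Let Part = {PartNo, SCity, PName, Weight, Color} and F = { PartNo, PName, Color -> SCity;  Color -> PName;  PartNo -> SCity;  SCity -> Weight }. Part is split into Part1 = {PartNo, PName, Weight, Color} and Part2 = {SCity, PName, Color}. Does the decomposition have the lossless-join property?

Common attributes: Part1 ∩ Part2 = {PName, Color}.
No dependency enlarges {PName, Color}, so (PName, Color)⁺ = {PName, Color}.
The closure contains neither all of Part1 = {PartNo, PName, Weight, Color} nor all of Part2 = {SCity, PName, Color}, so the common attributes are not a superkey of either fragment. The join is lossy.

No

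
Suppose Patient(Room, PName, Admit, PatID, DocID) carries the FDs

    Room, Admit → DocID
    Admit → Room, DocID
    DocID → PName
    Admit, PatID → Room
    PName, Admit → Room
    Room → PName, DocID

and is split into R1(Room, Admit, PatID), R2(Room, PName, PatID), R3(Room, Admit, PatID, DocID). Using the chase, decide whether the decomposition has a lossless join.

Chase test. Columns are Room, PName, Admit, PatID, DocID; row i has aⱼ where attribute j ∈ Ri, else bᵢⱼ.
Initial tableau (one row per fragment):
  row 1: a1 b12 a3 a4 b15
  row 2: a1 a2 b23 a4 b25
  row 3: a1 b32 a3 a4 a5
Rows 1 and 3 agree on Room, Admit; apply Room, Admit→DocID and equate their DocID entries.
Rows 1 and 3 agree on DocID; apply DocID→PName and equate their PName entries.
Rows 1 and 2 agree on Room; apply Room→PName, DocID and equate their PName, DocID entries.
Row 1 is now all distinguished symbols — the join is lossless.

Yes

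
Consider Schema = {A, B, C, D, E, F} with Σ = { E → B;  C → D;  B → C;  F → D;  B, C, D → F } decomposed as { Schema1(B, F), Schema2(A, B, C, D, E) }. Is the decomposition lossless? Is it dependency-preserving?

lossless but not dependency-preserving

Lossless test: (B)⁺ = {B, C, D, F}, which contains all of one fragment — lossless.
Dependency preservation: the restricted closure of {F} across the fragments never reaches {D}, so F → D cannot be enforced without a join — not preserved.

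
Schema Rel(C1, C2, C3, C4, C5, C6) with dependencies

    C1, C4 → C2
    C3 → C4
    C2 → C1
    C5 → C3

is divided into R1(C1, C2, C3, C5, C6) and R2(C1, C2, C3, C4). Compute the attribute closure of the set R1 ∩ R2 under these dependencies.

R1 ∩ R2 = {C1, C2, C3}.
C3 → C4 applies, adding C4
Closure: {C1, C2, C3, C4}.

C1, C2, C3, C4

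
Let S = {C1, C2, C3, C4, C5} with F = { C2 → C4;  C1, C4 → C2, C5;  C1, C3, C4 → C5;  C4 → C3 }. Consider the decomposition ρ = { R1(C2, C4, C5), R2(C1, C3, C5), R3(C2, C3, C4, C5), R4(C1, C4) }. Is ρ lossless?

Chase test. Columns are C1, C2, C3, C4, C5; row i has aⱼ where attribute j ∈ Ri, else bᵢⱼ.
Initial tableau (one row per fragment):
  row 1: b11 a2 b13 a4 a5
  row 2: a1 b22 a3 b24 a5
  row 3: b31 a2 a3 a4 a5
  row 4: a1 b42 b43 a4 b45
Rows 1 and 3 agree on C4; apply C4→C3 and equate their C3 entries.
Rows 1 and 4 agree on C4; apply C4→C3 and equate their C3 entries.
No row becomes fully distinguished — the join is lossy.

No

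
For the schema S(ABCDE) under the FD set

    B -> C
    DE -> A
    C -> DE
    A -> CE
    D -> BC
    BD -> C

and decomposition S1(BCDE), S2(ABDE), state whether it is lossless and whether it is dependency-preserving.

lossless and dependency-preserving

Lossless test: (BDE)⁺ = {ABCDE}, which contains all of one fragment — lossless.
Dependency preservation: A → CE is not contained in any single fragment, but the restricted closure of its left-hand side across the fragments still reaches the right-hand side; the remaining FDs each lie inside some fragment. All dependencies are preserved.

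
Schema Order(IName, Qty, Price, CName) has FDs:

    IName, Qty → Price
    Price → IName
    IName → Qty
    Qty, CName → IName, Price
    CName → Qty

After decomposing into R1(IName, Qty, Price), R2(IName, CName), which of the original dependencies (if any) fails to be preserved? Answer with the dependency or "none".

IName, Qty → Price lies within R1.
Price → IName lies within R1.
IName → Qty lies within R1.
Qty, CName → IName, Price: restricted closure across fragments reaches IName, Price.
CName → Qty: restricted closure across fragments reaches Qty.
Every dependency is enforceable on the fragments, so the decomposition is dependency-preserving.

none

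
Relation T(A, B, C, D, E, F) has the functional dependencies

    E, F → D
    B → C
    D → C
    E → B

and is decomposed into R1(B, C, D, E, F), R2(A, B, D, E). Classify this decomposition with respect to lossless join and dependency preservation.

Lossless test: (B, D, E)⁺ = {B, C, D, E}, which is a superkey of neither fragment — lossy.
Dependency preservation: every FD's attributes lie within a single fragment, so each can be enforced locally — preserved.

lossy but dependency-preserving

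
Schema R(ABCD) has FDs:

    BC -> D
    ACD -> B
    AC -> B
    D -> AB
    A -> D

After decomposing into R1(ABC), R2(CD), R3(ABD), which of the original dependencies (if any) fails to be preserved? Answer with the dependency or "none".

BC → D: restricted closure across fragments reaches D.
ACD → B: restricted closure across fragments reaches B.
AC → B lies within R1.
D → AB lies within R3.
A → D lies within R3.
Every dependency is enforceable on the fragments, so the decomposition is dependency-preserving.

none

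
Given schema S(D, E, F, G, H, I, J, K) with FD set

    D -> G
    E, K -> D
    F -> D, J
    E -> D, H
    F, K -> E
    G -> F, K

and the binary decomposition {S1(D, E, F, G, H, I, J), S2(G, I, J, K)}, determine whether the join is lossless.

Yes

Common attributes: S1 ∩ S2 = {G, I, J}.
Closure of {G, I, J}: G → F, K applies, adding F, K; F → D, J applies, adding D; F, K → E applies, adding E; E → D, H applies, adding H. So (G, I, J)⁺ = {D, E, F, G, H, I, J, K}.
This closure contains every attribute of S1, so S1 ∩ S2 → S1. The join is lossless.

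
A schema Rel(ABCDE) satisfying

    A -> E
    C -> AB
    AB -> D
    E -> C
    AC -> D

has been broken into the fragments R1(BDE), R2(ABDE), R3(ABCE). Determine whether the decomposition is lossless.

Yes

Chase test. Columns are ABCDE; row i has aⱼ where attribute j ∈ Ri, else bᵢⱼ.
Initial tableau (one row per fragment):
  row 1: b11 a2 b13 a4 a5
  row 2: a1 a2 b23 a4 a5
  row 3: a1 a2 a3 b34 a5
Rows 2 and 3 agree on AB; apply AB→D and equate their D entries.
Rows 1 and 2 agree on E; apply E→C and equate their C entries.
Rows 1 and 3 agree on E; apply E→C and equate their C entries.
Rows 1 and 2 agree on C; apply C→AB and equate their AB entries.
Row 1 is now all distinguished symbols — the join is lossless.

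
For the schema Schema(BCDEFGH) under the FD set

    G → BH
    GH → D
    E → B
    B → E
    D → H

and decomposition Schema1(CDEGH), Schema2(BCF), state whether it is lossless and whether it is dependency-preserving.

lossy and not dependency-preserving

Lossless test: (C)⁺ = {C}, which is a superkey of neither fragment — lossy.
Dependency preservation: the restricted closure of {G} across the fragments never reaches {BH}, so G → BH cannot be enforced without a join — not preserved.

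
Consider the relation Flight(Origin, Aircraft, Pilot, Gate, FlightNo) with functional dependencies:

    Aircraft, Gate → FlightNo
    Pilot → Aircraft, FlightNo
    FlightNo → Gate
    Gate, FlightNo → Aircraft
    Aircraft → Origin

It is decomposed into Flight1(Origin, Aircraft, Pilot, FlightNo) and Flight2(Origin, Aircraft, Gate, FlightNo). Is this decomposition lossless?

Yes

Common attributes: Flight1 ∩ Flight2 = {Origin, Aircraft, FlightNo}.
Closure of {Origin, Aircraft, FlightNo}: FlightNo → Gate applies, adding Gate. So (Origin, Aircraft, FlightNo)⁺ = {Origin, Aircraft, Gate, FlightNo}.
This closure contains every attribute of Flight2, so Flight1 ∩ Flight2 → Flight2. The join is lossless.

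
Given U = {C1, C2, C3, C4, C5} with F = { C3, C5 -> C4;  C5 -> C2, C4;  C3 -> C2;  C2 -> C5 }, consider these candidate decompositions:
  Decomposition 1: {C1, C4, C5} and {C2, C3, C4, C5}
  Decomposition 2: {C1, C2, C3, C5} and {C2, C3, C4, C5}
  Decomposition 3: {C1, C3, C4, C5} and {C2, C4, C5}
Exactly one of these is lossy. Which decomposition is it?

Decomposition 1

Decomposition 1: common = {C4, C5}, closure = {C2, C4, C5} → lossy.
Decomposition 2: common = {C2, C3, C5}, closure = {C2, C3, C4, C5} → lossless.
Decomposition 3: common = {C4, C5}, closure = {C2, C4, C5} → lossless.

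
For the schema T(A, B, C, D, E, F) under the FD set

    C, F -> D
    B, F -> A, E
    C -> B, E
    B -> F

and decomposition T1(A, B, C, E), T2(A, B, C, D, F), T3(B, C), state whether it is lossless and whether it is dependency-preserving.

lossless and dependency-preserving

Lossless test (chase): Rows 1 and 2 agree on C; apply C→B, E and equate their B, E entries. Rows 1 and 3 agree on C; apply C→B, E and equate their B, E entries. Rows 1 and 2 agree on B; apply B→F and equate their F entries. Rows 1 and 3 agree on B; apply B→F and equate their F entries. Rows 1 and 2 agree on C, F; apply C, F→D and equate their D entries. Rows 1 and 3 agree on C, F; apply C, F→D and equate their D entries. Rows 1 and 3 agree on B, F; apply B, F→A, E and equate their A, E entries. Row 1 is now all distinguished symbols — the join is lossless.
Dependency preservation: B, F → A, E is not contained in any single fragment, but the restricted closure of its left-hand side across the fragments still reaches the right-hand side; the remaining FDs each lie inside some fragment. All dependencies are preserved.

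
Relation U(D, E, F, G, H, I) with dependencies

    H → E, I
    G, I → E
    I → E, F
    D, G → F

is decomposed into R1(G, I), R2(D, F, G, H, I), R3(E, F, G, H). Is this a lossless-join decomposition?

Chase test. Columns are D, E, F, G, H, I; row i has aⱼ where attribute j ∈ Ri, else bᵢⱼ.
Initial tableau (one row per fragment):
  row 1: b11 b12 b13 a4 b15 a6
  row 2: a1 b22 a3 a4 a5 a6
  row 3: b31 a2 a3 a4 a5 b36
Rows 2 and 3 agree on H; apply H→E, I and equate their E, I entries.
Rows 1 and 2 agree on G, I; apply G, I→E and equate their E entries.
Rows 1 and 2 agree on I; apply I→E, F and equate their E, F entries.
Row 2 is now all distinguished symbols — the join is lossless.

Yes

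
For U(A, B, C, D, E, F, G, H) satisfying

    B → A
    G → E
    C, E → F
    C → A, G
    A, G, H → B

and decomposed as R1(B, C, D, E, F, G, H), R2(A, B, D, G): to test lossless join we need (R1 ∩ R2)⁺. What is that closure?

R1 ∩ R2 = {B, D, G}.
B → A applies, adding A
G → E applies, adding E
Closure: {A, B, D, E, G}.

A, B, D, E, G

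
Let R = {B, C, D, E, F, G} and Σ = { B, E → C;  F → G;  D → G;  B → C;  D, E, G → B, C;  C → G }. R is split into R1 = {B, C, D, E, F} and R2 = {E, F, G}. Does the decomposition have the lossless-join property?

Yes

Common attributes: R1 ∩ R2 = {E, F}.
Closure of {E, F}: F → G applies, adding G. So (E, F)⁺ = {E, F, G}.
This closure contains every attribute of R2, so R1 ∩ R2 → R2. The join is lossless.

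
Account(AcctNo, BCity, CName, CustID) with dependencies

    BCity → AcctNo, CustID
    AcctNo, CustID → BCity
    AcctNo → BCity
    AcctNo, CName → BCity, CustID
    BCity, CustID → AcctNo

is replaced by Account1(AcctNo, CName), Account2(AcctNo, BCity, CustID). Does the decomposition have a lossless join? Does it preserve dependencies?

Lossless test: (AcctNo)⁺ = {AcctNo, BCity, CustID}, which contains all of one fragment — lossless.
Dependency preservation: AcctNo, CName → BCity, CustID is not contained in any single fragment, but the restricted closure of its left-hand side across the fragments still reaches the right-hand side; the remaining FDs each lie inside some fragment. All dependencies are preserved.

lossless and dependency-preserving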